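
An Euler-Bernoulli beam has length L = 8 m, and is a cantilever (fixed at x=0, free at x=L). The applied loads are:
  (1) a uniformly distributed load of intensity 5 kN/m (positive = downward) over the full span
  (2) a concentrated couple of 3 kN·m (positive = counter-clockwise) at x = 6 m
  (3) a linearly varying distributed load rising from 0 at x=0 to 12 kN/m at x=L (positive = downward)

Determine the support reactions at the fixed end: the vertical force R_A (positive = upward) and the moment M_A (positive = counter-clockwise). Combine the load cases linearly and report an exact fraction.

Load 1 — uniform load w=5 kN/m over full span:
  R_A = wL = 5·8 = 40 kN
  M_A = wL²/2 = 5·8²/2 = 160 kN·m
Load 2 — applied couple M₀=3 kN·m at a=6 m (b=L-a=2):
  R_A = 0 kN
  M_A = -M₀ = -3 kN·m
Load 3 — triangular load w₀=12 kN/m (0→w₀ over full span):
  R_A = w₀L/2 = 12·8/2 = 48 kN
  M_A = w₀L²/3 = 12·8²/3 = 256 kN·m
Superposition: R_A = 88 kN, M_A = 413 kN·m

R_A = 88 kN, M_A = 413 kN·m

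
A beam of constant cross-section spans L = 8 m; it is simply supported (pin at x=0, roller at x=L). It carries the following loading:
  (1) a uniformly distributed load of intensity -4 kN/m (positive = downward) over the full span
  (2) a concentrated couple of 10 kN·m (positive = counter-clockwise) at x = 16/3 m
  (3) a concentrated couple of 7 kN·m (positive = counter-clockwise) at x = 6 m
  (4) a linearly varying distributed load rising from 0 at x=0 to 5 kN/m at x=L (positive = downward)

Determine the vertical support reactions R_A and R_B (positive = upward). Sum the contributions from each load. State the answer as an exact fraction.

Load 1 — uniform load w=-4 kN/m over full span:
  R_A = wL/2 = (-4)·8/2 = -16 kN
  R_B = wL/2 = (-4)·8/2 = -16 kN
Load 2 — applied couple M₀=10 kN·m at a=16/3 m (b=L-a=8/3):
  R_A = M₀/L = 10/8 = 5/4 kN
  R_B = -M₀/L = -10/8 = -5/4 kN
Load 3 — applied couple M₀=7 kN·m at a=6 m (b=L-a=2):
  R_A = M₀/L = 7/8 kN
  R_B = -M₀/L = -7/8 kN
Load 4 — triangular load w₀=5 kN/m (0→w₀ over full span):
  R_A = w₀L/6 = 5·8/6 = 20/3 kN
  R_B = w₀L/3 = 5·8/3 = 40/3 kN
Superposition: R_A = -173/24 kN, R_B = -115/24 kN

R_A = -173/24 kN, R_B = -115/24 kN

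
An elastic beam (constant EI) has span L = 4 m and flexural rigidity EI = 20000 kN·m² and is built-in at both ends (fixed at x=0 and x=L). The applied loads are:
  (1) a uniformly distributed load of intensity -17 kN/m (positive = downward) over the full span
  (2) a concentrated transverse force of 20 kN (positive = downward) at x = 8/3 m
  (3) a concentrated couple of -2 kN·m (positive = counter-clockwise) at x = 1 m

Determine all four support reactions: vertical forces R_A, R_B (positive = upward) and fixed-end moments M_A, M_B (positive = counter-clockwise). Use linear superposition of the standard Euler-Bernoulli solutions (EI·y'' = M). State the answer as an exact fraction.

R_A = -12691/432 kN, M_A = -3535/216 kN·m, R_B = -8045/432 kN, M_B = 2201/216 kN·m

Load 1 — uniform load w=-17 kN/m over full span:
  R_A = wL/2 = (-17)·4/2 = -34 kN
  M_A = wL²/12 = (-17)·4²/12 = -68/3 kN·m
  R_B = wL/2 = (-17)·4/2 = -34 kN
  M_B = -wL²/12 = -(-17)·4²/12 = 68/3 kN·m
Load 2 — point force P=20 kN at a=8/3 m (b=L-a=4/3):
  R_A = Pb²(3a+b)/L³ = 20·(4/3)²·(3·(8/3)+(4/3))/4³ = 140/27 kN
  M_A = Pab²/L² = 20·(8/3)·(4/3)²/4² = 160/27 kN·m
  R_B = Pa²(a+3b)/L³ = 20·(8/3)²·((8/3)+3·(4/3))/4³ = 400/27 kN
  M_B = -Pa²b/L² = -20·(8/3)²·(4/3)/4² = -320/27 kN·m
Load 3 — applied couple M₀=-2 kN·m at a=1 m (b=L-a=3):
  R_A = 6M₀ab/L³ = 6·(-2)·1·3/4³ = -9/16 kN
  M_A = M₀b(2a-b)/L² = (-2)·3·(2·1-3)/4² = 3/8 kN·m
  R_B = -6M₀ab/L³ = -6·(-2)·1·3/4³ = 9/16 kN
  M_B = M₀a(2b-a)/L² = (-2)·1·(2·3-1)/4² = -5/8 kN·m
Superposition: R_A = -12691/432 kN, M_A = -3535/216 kN·m, R_B = -8045/432 kN, M_B = 2201/216 kN·m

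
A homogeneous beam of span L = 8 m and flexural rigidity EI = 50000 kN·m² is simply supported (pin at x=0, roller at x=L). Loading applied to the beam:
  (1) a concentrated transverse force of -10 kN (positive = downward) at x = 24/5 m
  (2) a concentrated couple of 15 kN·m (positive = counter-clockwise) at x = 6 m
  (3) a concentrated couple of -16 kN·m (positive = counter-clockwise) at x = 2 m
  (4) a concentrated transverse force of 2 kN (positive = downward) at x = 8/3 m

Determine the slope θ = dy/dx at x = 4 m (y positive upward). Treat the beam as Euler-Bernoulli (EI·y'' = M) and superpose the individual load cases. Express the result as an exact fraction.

θ(4) = 39779/405000000 rad

Load 1 — point force P=-10 kN at a=24/5 m (b=L-a=16/5):
  θ_1 = -Pb(L²-b²-3x²)/(6LEI)  [x≤a] = -(-10)·(16/5)·(8²-(16/5)²-3·4²)/(6·8·50000) = 6/78125 rad
Load 2 — applied couple M₀=15 kN·m at a=6 m (b=L-a=2):
  θ_2 = (M₀x²/(2L)+C₁)/EI  [x≤a] with C₁=M₀(3b²-L²)/(6L)=-65/4 = (15·4²/(2·8)+(-65/4))/50000 = -1/40000 rad
Load 3 — applied couple M₀=-16 kN·m at a=2 m (b=L-a=6):
  θ_3 = (M₀x²/(2L)-M₀(x-a)+C₁)/EI  [x>a] with C₁=M₀(3b²-L²)/(6L)=-44/3 = ((-16)·4²/(2·8)-(-16)·(4-2)+(-44/3))/50000 = 1/37500 rad
Load 4 — point force P=2 kN at a=8/3 m (b=L-a=16/3):
  θ_4 = -Pa(2L²-6Lx+3x²+a²)/(6LEI)  [x>a] = -2·(8/3)·(2·8²-6·8·4+3·4²+(8/3)²)/(6·8·50000) = 1/50625 rad
Superposition: θ = Σ θ_i = 39779/405000000 rad ≈ 0.000098 rad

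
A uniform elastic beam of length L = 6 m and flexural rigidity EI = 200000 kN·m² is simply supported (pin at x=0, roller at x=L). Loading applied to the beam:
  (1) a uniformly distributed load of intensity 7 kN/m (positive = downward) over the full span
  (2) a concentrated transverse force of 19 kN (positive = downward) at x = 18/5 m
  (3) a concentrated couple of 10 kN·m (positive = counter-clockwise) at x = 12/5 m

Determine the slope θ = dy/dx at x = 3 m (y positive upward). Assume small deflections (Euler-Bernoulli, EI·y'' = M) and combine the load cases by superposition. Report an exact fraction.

Load 1 — uniform load w=7 kN/m over full span:
  θ_1 = -w(L³-6Lx²+4x³)/(24EI) = -7·(6³-6·6·3²+4·3³)/(24·200000) = 0 rad
Load 2 — point force P=19 kN at a=18/5 m (b=L-a=12/5):
  θ_2 = -Pb(L²-b²-3x²)/(6LEI)  [x≤a] = -19·(12/5)·(6²-(12/5)²-3·3²)/(6·6·200000) = -513/25000000 rad
Load 3 — applied couple M₀=10 kN·m at a=12/5 m (b=L-a=18/5):
  θ_3 = (M₀x²/(2L)-M₀(x-a)+C₁)/EI  [x>a] with C₁=M₀(3b²-L²)/(6L)=4/5 = (10·3²/(2·6)-10·(3-(12/5))+(4/5))/200000 = 23/2000000 rad
Superposition: θ = Σ θ_i = -451/50000000 rad ≈ -0.000009 rad

θ(3) = -451/50000000 rad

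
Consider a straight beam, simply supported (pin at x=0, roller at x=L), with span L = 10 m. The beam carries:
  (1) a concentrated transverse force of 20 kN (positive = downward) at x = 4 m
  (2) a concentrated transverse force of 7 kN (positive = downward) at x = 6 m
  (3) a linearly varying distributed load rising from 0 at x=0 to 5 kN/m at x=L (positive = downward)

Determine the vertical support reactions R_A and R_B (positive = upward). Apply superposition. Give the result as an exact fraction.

Load 1 — point force P=20 kN at a=4 m (b=L-a=6):
  R_A = Pb/L = 20·6/10 = 12 kN
  R_B = Pa/L = 20·4/10 = 8 kN
Load 2 — point force P=7 kN at a=6 m (b=L-a=4):
  R_A = Pb/L = 7·4/10 = 14/5 kN
  R_B = Pa/L = 7·6/10 = 21/5 kN
Load 3 — triangular load w₀=5 kN/m (0→w₀ over full span):
  R_A = w₀L/6 = 5·10/6 = 25/3 kN
  R_B = w₀L/3 = 5·10/3 = 50/3 kN
Superposition: R_A = 347/15 kN, R_B = 433/15 kN

R_A = 347/15 kN, R_B = 433/15 kN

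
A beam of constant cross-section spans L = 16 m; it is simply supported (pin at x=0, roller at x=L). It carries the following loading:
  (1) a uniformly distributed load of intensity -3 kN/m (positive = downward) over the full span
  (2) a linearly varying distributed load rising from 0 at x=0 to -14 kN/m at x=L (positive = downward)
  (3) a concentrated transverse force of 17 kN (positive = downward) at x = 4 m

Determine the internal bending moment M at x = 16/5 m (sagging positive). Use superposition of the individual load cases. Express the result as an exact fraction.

M(16/5) = -16916/125 kN·m

Load 1 — uniform load w=-3 kN/m over full span:
  M_1 = wx(L-x)/2 = (-3)·(16/5)·(16-(16/5))/2 = -1536/25 kN·m
Load 2 — triangular load w₀=-14 kN/m (0→w₀ over full span):
  M_2 = w₀Lx/6 - w₀x³/(6L) = (-14)·16·(16/5)/6 - (-14)·(16/5)³/(6·16) = -14336/125 kN·m
Load 3 — point force P=17 kN at a=4 m (b=L-a=12):
  M_3 = Pbx/L  [x≤a] = 17·12·(16/5)/16 = 204/5 kN·m
Superposition: M = Σ M_i = -16916/125 kN·m ≈ -135.328000 kN·m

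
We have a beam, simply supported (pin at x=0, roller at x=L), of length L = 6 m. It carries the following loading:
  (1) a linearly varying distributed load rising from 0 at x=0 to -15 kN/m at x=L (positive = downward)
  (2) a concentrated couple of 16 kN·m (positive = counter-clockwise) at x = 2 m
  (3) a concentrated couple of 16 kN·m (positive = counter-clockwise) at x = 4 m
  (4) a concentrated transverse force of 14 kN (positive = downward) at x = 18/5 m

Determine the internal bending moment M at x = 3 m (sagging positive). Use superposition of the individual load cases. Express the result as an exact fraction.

M(3) = -339/20 kN·m

Load 1 — triangular load w₀=-15 kN/m (0→w₀ over full span):
  M_1 = w₀Lx/6 - w₀x³/(6L) = (-15)·6·3/6 - (-15)·3³/(6·6) = -135/4 kN·m
Load 2 — applied couple M₀=16 kN·m at a=2 m (b=L-a=4):
  M_2 = M₀x/L - M₀  [x>a] = 16·3/6 - 16 = -8 kN·m
Load 3 — applied couple M₀=16 kN·m at a=4 m (b=L-a=2):
  M_3 = M₀x/L  [x≤a] = 16·3/6 = 8 kN·m
Load 4 — point force P=14 kN at a=18/5 m (b=L-a=12/5):
  M_4 = Pbx/L  [x≤a] = 14·(12/5)·3/6 = 84/5 kN·m
Superposition: M = Σ M_i = -339/20 kN·m ≈ -16.950000 kN·m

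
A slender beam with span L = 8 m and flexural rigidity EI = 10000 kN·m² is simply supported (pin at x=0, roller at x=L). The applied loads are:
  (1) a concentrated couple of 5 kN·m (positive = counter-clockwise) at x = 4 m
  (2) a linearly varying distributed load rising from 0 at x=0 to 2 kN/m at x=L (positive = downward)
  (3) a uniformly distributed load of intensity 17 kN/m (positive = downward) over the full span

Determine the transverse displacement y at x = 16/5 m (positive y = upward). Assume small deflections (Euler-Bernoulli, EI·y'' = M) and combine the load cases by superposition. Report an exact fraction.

Load 1 — applied couple M₀=5 kN·m at a=4 m (b=L-a=4):
  y_1 = (M₀x³/(6L)+C₁x)/EI  [x≤a] with C₁=M₀(3b²-L²)/(6L)=-5/3 = (5·(16/5)³/(6·8)+(-5/3)·(16/5))/10000 = -3/15625 m
Load 2 — triangular load w₀=2 kN/m (0→w₀ over full span):
  y_2 = -w₀x(7L⁴-10L²x²+3x⁴)/(360LEI) = -2·(16/5)·(7·8⁴-10·8²·(16/5)²+3·(16/5)⁴)/(360·8·10000) = -146048/29296875 m
Load 3 — uniform load w=17 kN/m over full span:
  y_3 = -wx(L³-2Lx²+x³)/(24EI) = -17·(16/5)·(8³-2·8·(16/5)²+(16/5)³)/(24·10000) = -33728/390625 m
Superposition: y = Σ y_i = -2681273/29296875 m ≈ -0.091521 m

y(16/5) = -2681273/29296875 m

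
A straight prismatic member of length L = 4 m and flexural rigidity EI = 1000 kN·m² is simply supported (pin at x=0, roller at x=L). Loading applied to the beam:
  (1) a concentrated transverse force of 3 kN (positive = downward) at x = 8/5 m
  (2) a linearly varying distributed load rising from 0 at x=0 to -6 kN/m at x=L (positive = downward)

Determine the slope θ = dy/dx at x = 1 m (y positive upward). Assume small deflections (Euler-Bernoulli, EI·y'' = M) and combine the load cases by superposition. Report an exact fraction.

θ(1) = 20143/6000000 rad

Load 1 — point force P=3 kN at a=8/5 m (b=L-a=12/5):
  θ_1 = -Pb(L²-b²-3x²)/(6LEI)  [x≤a] = -3·(12/5)·(4²-(12/5)²-3·1²)/(6·4·1000) = -543/250000 rad
Load 2 — triangular load w₀=-6 kN/m (0→w₀ over full span):
  θ_2 = -w₀(7L⁴-30L²x²+15x⁴)/(360LEI) = -(-6)·(7·4⁴-30·4²·1²+15·1⁴)/(360·4·1000) = 1327/240000 rad
Superposition: θ = Σ θ_i = 20143/6000000 rad ≈ 0.003357 rad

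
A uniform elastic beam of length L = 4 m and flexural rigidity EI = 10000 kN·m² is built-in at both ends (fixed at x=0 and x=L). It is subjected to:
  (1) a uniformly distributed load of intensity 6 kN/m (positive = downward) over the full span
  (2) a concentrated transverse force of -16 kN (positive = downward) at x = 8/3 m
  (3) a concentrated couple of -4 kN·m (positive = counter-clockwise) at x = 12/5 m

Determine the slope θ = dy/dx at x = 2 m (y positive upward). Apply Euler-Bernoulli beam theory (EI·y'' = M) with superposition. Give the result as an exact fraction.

θ(2) = 73/843750 rad

Load 1 — uniform load w=6 kN/m over full span:
  θ_1 = -wx(L-x)(L-2x)/(12EI) = -6·2·(4-2)·(4-2·2)/(12·10000) = 0 rad
Load 2 — point force P=-16 kN at a=8/3 m (b=L-a=4/3):
  θ_2 = -Pb²x(2aL-(3a+b)x)/(2L³EI)  [x≤a] = -(-16)·(4/3)²·2·(2·(8/3)·4-(3·(8/3)+(4/3))·2)/(2·4³·10000) = 2/16875 rad
Load 3 — applied couple M₀=-4 kN·m at a=12/5 m (b=L-a=8/5):
  θ_3 = (R_Ax²/2 - M_Ax)/EI  [x≤a] with R_A=-36/25, M_A=-32/25 = ((-36/25)·2²/2 - (-32/25)·2)/10000 = -1/31250 rad
Superposition: θ = Σ θ_i = 73/843750 rad ≈ 0.000087 rad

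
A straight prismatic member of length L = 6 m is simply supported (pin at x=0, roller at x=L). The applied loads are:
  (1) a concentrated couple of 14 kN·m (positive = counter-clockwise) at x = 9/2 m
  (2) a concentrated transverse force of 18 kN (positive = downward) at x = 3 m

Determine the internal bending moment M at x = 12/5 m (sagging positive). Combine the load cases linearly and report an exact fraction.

M(12/5) = 136/5 kN·m

Load 1 — applied couple M₀=14 kN·m at a=9/2 m (b=L-a=3/2):
  M_1 = M₀x/L  [x≤a] = 14·(12/5)/6 = 28/5 kN·m
Load 2 — point force P=18 kN at a=3 m (b=L-a=3):
  M_2 = Pbx/L  [x≤a] = 18·3·(12/5)/6 = 108/5 kN·m
Superposition: M = Σ M_i = 136/5 kN·m ≈ 27.200000 kN·m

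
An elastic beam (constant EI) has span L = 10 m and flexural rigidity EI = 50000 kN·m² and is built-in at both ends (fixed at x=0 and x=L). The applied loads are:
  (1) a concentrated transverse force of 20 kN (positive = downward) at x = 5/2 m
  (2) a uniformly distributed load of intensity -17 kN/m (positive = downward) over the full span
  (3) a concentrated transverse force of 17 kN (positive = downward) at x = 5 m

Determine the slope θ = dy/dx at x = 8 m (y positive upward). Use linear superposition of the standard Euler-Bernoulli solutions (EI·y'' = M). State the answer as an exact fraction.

θ(8) = -49/25000 rad

Load 1 — point force P=20 kN at a=5/2 m (b=L-a=15/2):
  θ_1 = Pa²(L-x)(2bL-(3b+a)(L-x))/(2L³EI)  [x>a] = 20·(5/2)²·(10-8)·(2·(15/2)·10-(3·(15/2)+(5/2))·(10-8))/(2·10³·50000) = 1/4000 rad
Load 2 — uniform load w=-17 kN/m over full span:
  θ_2 = -wx(L-x)(L-2x)/(12EI) = -(-17)·8·(10-8)·(10-2·8)/(12·50000) = -17/6250 rad
Load 3 — point force P=17 kN at a=5 m (b=L-a=5):
  θ_3 = Pa²(L-x)(2bL-(3b+a)(L-x))/(2L³EI)  [x>a] = 17·5²·(10-8)·(2·5·10-(3·5+5)·(10-8))/(2·10³·50000) = 51/100000 rad
Superposition: θ = Σ θ_i = -49/25000 rad ≈ -0.001960 rad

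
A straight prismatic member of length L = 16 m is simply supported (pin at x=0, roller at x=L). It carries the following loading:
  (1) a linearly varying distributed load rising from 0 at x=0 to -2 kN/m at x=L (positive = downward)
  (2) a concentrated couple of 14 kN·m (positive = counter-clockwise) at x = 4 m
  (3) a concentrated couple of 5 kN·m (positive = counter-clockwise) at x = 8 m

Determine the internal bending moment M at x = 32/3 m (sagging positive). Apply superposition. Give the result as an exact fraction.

Load 1 — triangular load w₀=-2 kN/m (0→w₀ over full span):
  M_1 = w₀Lx/6 - w₀x³/(6L) = (-2)·16·(32/3)/6 - (-2)·(32/3)³/(6·16) = -2560/81 kN·m
Load 2 — applied couple M₀=14 kN·m at a=4 m (b=L-a=12):
  M_2 = M₀x/L - M₀  [x>a] = 14·(32/3)/16 - 14 = -14/3 kN·m
Load 3 — applied couple M₀=5 kN·m at a=8 m (b=L-a=8):
  M_3 = M₀x/L - M₀  [x>a] = 5·(32/3)/16 - 5 = -5/3 kN·m
Superposition: M = Σ M_i = -3073/81 kN·m ≈ -37.938272 kN·m

M(32/3) = -3073/81 kN·m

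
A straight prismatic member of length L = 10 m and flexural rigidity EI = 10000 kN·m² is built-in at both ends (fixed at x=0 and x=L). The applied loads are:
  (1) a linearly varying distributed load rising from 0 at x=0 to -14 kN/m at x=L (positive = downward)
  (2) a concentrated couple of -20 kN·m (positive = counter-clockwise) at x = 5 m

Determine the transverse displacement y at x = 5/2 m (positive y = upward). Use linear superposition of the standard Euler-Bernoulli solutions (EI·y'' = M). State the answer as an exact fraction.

y(5/2) = 41/4096 m

Load 1 — triangular load w₀=-14 kN/m (0→w₀ over full span):
  y_1 = -w₀x²(L-x)²(x+2L)/(120LEI) = -(-14)·(5/2)²·(10-(5/2))²·((5/2)+2·10)/(120·10·10000) = 189/20480 m
Load 2 — applied couple M₀=-20 kN·m at a=5 m (b=L-a=5):
  y_2 = (R_Ax³/6 - M_Ax²/2)/EI  [x≤a] with R_A=-3, M_A=-5 = ((-3)·(5/2)³/6 - (-5)·(5/2)²/2)/10000 = 1/1280 m
Superposition: y = Σ y_i = 41/4096 m ≈ 0.010010 m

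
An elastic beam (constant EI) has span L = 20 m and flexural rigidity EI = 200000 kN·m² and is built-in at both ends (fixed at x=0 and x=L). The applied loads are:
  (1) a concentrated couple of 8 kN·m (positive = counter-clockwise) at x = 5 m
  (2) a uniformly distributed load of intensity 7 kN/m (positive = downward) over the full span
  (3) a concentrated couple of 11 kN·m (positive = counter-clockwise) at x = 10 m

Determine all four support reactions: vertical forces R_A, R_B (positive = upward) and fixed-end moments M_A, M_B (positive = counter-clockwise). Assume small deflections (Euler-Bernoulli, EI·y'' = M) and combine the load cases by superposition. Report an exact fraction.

Load 1 — applied couple M₀=8 kN·m at a=5 m (b=L-a=15):
  R_A = 6M₀ab/L³ = 6·8·5·15/20³ = 9/20 kN
  M_A = M₀b(2a-b)/L² = 8·15·(2·5-15)/20² = -3/2 kN·m
  R_B = -6M₀ab/L³ = -6·8·5·15/20³ = -9/20 kN
  M_B = M₀a(2b-a)/L² = 8·5·(2·15-5)/20² = 5/2 kN·m
Load 2 — uniform load w=7 kN/m over full span:
  R_A = wL/2 = 7·20/2 = 70 kN
  M_A = wL²/12 = 7·20²/12 = 700/3 kN·m
  R_B = wL/2 = 7·20/2 = 70 kN
  M_B = -wL²/12 = -7·20²/12 = -700/3 kN·m
Load 3 — applied couple M₀=11 kN·m at a=10 m (b=L-a=10):
  R_A = 6M₀ab/L³ = 6·11·10·10/20³ = 33/40 kN
  M_A = M₀b(2a-b)/L² = 11·10·(2·10-10)/20² = 11/4 kN·m
  R_B = -6M₀ab/L³ = -6·11·10·10/20³ = -33/40 kN
  M_B = M₀a(2b-a)/L² = 11·10·(2·10-10)/20² = 11/4 kN·m
Superposition: R_A = 2851/40 kN, M_A = 2815/12 kN·m, R_B = 2749/40 kN, M_B = -2737/12 kN·m

R_A = 2851/40 kN, M_A = 2815/12 kN·m, R_B = 2749/40 kN, M_B = -2737/12 kN·m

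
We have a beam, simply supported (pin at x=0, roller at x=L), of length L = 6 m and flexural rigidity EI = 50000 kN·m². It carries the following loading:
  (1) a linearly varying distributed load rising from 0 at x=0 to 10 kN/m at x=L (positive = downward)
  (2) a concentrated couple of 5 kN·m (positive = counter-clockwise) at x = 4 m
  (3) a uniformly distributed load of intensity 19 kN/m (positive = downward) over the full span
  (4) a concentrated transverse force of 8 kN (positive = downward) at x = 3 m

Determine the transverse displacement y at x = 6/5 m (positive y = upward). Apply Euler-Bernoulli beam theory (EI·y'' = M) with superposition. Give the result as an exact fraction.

y(6/5) = -409669/78125000 m

Load 1 — triangular load w₀=10 kN/m (0→w₀ over full span):
  y_1 = -w₀x(7L⁴-10L²x²+3x⁴)/(360LEI) = -10·(6/5)·(7·6⁴-10·6²·(6/5)²+3·(6/5)⁴)/(360·6·50000) = -9288/9765625 m
Load 2 — applied couple M₀=5 kN·m at a=4 m (b=L-a=2):
  y_2 = (M₀x³/(6L)+C₁x)/EI  [x≤a] with C₁=M₀(3b²-L²)/(6L)=-10/3 = (5·(6/5)³/(6·6)+(-10/3)·(6/5))/50000 = -47/625000 m
Load 3 — uniform load w=19 kN/m over full span:
  y_3 = -wx(L³-2Lx²+x³)/(24EI) = -19·(6/5)·(6³-2·6·(6/5)²+(6/5)³)/(24·50000) = -14877/3906250 m
Load 4 — point force P=8 kN at a=3 m (b=L-a=3):
  y_4 = -Pbx(L²-b²-x²)/(6LEI)  [x≤a] = -8·3·(6/5)·(6²-3²-(6/5)²)/(6·6·50000) = -639/1562500 m
Superposition: y = Σ y_i = -409669/78125000 m ≈ -0.005244 m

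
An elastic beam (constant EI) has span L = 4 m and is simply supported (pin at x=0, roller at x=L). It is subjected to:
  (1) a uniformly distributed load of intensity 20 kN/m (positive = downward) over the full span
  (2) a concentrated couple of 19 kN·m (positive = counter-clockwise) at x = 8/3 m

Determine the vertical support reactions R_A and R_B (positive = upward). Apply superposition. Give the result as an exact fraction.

Load 1 — uniform load w=20 kN/m over full span:
  R_A = wL/2 = 20·4/2 = 40 kN
  R_B = wL/2 = 20·4/2 = 40 kN
Load 2 — applied couple M₀=19 kN·m at a=8/3 m (b=L-a=4/3):
  R_A = M₀/L = 19/4 kN
  R_B = -M₀/L = -19/4 kN
Superposition: R_A = 179/4 kN, R_B = 141/4 kN

R_A = 179/4 kN, R_B = 141/4 kN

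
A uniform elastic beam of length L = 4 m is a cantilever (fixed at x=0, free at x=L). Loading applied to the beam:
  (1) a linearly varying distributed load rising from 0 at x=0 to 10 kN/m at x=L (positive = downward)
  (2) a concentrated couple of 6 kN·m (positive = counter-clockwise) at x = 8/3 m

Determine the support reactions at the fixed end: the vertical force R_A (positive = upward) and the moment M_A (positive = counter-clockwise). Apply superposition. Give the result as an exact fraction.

R_A = 20 kN, M_A = 142/3 kN·m

Load 1 — triangular load w₀=10 kN/m (0→w₀ over full span):
  R_A = w₀L/2 = 10·4/2 = 20 kN
  M_A = w₀L²/3 = 10·4²/3 = 160/3 kN·m
Load 2 — applied couple M₀=6 kN·m at a=8/3 m (b=L-a=4/3):
  R_A = 0 kN
  M_A = -M₀ = -6 kN·m
Superposition: R_A = 20 kN, M_A = 142/3 kN·m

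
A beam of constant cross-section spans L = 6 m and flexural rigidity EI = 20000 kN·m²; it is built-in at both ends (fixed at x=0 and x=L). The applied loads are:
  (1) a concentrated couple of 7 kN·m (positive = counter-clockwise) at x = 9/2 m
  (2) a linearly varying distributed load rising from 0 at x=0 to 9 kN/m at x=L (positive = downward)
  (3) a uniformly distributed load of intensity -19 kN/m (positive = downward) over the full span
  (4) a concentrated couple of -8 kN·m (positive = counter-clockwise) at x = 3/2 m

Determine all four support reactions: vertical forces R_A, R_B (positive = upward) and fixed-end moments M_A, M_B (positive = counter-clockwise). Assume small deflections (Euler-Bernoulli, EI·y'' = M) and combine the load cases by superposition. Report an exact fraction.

R_A = -3927/80 kN, M_A = -3401/80 kN·m, R_B = -3033/80 kN, M_B = 2959/80 kN·m

Load 1 — applied couple M₀=7 kN·m at a=9/2 m (b=L-a=3/2):
  R_A = 6M₀ab/L³ = 6·7·(9/2)·(3/2)/6³ = 21/16 kN
  M_A = M₀b(2a-b)/L² = 7·(3/2)·(2·(9/2)-(3/2))/6² = 35/16 kN·m
  R_B = -6M₀ab/L³ = -6·7·(9/2)·(3/2)/6³ = -21/16 kN
  M_B = M₀a(2b-a)/L² = 7·(9/2)·(2·(3/2)-(9/2))/6² = -21/16 kN·m
Load 2 — triangular load w₀=9 kN/m (0→w₀ over full span):
  R_A = 3w₀L/20 = 3·9·6/20 = 81/10 kN
  M_A = w₀L²/30 = 9·6²/30 = 54/5 kN·m
  R_B = 7w₀L/20 = 7·9·6/20 = 189/10 kN
  M_B = -w₀L²/20 = -9·6²/20 = -81/5 kN·m
Load 3 — uniform load w=-19 kN/m over full span:
  R_A = wL/2 = (-19)·6/2 = -57 kN
  M_A = wL²/12 = (-19)·6²/12 = -57 kN·m
  R_B = wL/2 = (-19)·6/2 = -57 kN
  M_B = -wL²/12 = -(-19)·6²/12 = 57 kN·m
Load 4 — applied couple M₀=-8 kN·m at a=3/2 m (b=L-a=9/2):
  R_A = 6M₀ab/L³ = 6·(-8)·(3/2)·(9/2)/6³ = -3/2 kN
  M_A = M₀b(2a-b)/L² = (-8)·(9/2)·(2·(3/2)-(9/2))/6² = 3/2 kN·m
  R_B = -6M₀ab/L³ = -6·(-8)·(3/2)·(9/2)/6³ = 3/2 kN
  M_B = M₀a(2b-a)/L² = (-8)·(3/2)·(2·(9/2)-(3/2))/6² = -5/2 kN·m
Superposition: R_A = -3927/80 kN, M_A = -3401/80 kN·m, R_B = -3033/80 kN, M_B = 2959/80 kN·m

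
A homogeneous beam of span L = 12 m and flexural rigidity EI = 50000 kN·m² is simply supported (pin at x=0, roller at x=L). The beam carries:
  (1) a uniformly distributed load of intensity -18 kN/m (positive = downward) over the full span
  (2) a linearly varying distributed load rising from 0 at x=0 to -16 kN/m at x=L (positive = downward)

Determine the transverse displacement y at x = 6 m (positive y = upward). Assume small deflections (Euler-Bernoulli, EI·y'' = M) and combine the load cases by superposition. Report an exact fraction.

y(6) = 351/2500 m

Load 1 — uniform load w=-18 kN/m over full span:
  y_1 = -wx(L³-2Lx²+x³)/(24EI) = -(-18)·6·(12³-2·12·6²+6³)/(24·50000) = 243/2500 m
Load 2 — triangular load w₀=-16 kN/m (0→w₀ over full span):
  y_2 = -w₀x(7L⁴-10L²x²+3x⁴)/(360LEI) = -(-16)·6·(7·12⁴-10·12²·6²+3·6⁴)/(360·12·50000) = 27/625 m
Superposition: y = Σ y_i = 351/2500 m ≈ 0.140400 m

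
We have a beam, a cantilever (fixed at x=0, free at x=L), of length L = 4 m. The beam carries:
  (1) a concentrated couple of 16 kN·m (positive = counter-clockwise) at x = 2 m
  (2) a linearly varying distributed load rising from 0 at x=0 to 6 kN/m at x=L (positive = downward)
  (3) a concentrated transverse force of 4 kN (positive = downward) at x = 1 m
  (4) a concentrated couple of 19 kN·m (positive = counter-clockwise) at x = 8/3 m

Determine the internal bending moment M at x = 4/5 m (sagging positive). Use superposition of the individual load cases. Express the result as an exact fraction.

M(4/5) = 1459/125 kN·m

Load 1 — applied couple M₀=16 kN·m at a=2 m (b=L-a=2):
  M_1 = M₀  [x≤a] = 16 = 16 kN·m
Load 2 — triangular load w₀=6 kN/m (0→w₀ over full span):
  M_2 = w₀Lx/2 - w₀L²/3 - w₀x³/(6L) = 6·4·(4/5)/2 - 6·4²/3 - 6·(4/5)³/(6·4) = -2816/125 kN·m
Load 3 — point force P=4 kN at a=1 m (b=L-a=3):
  M_3 = -P(a-x)  [x≤a] = -4·(1-(4/5)) = -4/5 kN·m
Load 4 — applied couple M₀=19 kN·m at a=8/3 m (b=L-a=4/3):
  M_4 = M₀  [x≤a] = 19 = 19 kN·m
Superposition: M = Σ M_i = 1459/125 kN·m ≈ 11.672000 kN·m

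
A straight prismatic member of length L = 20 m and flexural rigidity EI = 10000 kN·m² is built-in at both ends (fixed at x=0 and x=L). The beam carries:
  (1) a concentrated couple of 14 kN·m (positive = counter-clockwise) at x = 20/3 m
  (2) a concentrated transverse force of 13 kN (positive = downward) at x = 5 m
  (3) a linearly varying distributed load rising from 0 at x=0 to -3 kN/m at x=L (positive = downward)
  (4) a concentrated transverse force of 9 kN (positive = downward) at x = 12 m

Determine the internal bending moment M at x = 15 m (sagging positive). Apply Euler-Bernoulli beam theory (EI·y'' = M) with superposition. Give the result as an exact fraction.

Load 1 — applied couple M₀=14 kN·m at a=20/3 m (b=L-a=40/3):
  M_1 = R_Ax - M_A - M₀  [x>a] with R_A=14/15, M_A=0 = (14/15)·15 - 0 - 14 = 0 kN·m
Load 2 — point force P=13 kN at a=5 m (b=L-a=15):
  M_2 = Pa²(a+3b)(L-x)/L³ - Pa²b/L²  [x>a] = 13·5²·(5+3·15)·(20-15)/20³ - 13·5²·15/20² = -65/32 kN·m
Load 3 — triangular load w₀=-3 kN/m (0→w₀ over full span):
  M_3 = 3w₀Lx/20 - w₀L²/30 - w₀x³/(6L) = 3·(-3)·20·15/20 - (-3)·20²/30 - (-3)·15³/(6·20) = -85/8 kN·m
Load 4 — point force P=9 kN at a=12 m (b=L-a=8):
  M_4 = Pa²(a+3b)(L-x)/L³ - Pa²b/L²  [x>a] = 9·12²·(12+3·8)·(20-15)/20³ - 9·12²·8/20² = 81/25 kN·m
Superposition: M = Σ M_i = -7533/800 kN·m ≈ -9.416250 kN·m

M(15) = -7533/800 kN·m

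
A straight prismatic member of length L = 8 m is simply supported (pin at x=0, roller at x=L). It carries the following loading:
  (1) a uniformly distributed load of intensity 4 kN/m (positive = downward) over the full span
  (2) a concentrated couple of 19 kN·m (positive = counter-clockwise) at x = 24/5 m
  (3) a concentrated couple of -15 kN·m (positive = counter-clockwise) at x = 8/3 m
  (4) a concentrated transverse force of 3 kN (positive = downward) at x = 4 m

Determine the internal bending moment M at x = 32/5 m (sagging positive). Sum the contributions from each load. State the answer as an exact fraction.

M(32/5) = 552/25 kN·m

Load 1 — uniform load w=4 kN/m over full span:
  M_1 = wx(L-x)/2 = 4·(32/5)·(8-(32/5))/2 = 512/25 kN·m
Load 2 — applied couple M₀=19 kN·m at a=24/5 m (b=L-a=16/5):
  M_2 = M₀x/L - M₀  [x>a] = 19·(32/5)/8 - 19 = -19/5 kN·m
Load 3 — applied couple M₀=-15 kN·m at a=8/3 m (b=L-a=16/3):
  M_3 = M₀x/L - M₀  [x>a] = (-15)·(32/5)/8 - (-15) = 3 kN·m
Load 4 — point force P=3 kN at a=4 m (b=L-a=4):
  M_4 = Pa(L-x)/L  [x>a] = 3·4·(8-(32/5))/8 = 12/5 kN·m
Superposition: M = Σ M_i = 552/25 kN·m ≈ 22.080000 kN·m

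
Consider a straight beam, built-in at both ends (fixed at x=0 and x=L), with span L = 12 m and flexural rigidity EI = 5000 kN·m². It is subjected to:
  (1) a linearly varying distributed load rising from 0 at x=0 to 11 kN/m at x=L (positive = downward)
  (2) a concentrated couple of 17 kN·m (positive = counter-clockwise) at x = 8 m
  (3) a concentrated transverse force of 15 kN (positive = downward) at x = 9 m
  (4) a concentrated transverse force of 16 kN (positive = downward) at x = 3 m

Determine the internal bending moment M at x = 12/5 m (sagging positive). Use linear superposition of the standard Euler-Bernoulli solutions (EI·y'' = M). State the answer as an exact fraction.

M(12/5) = -35627/6000 kN·m

Load 1 — triangular load w₀=11 kN/m (0→w₀ over full span):
  M_1 = 3w₀Lx/20 - w₀L²/30 - w₀x³/(6L) = 3·11·12·(12/5)/20 - 11·12²/30 - 11·(12/5)³/(6·12) = -924/125 kN·m
Load 2 — applied couple M₀=17 kN·m at a=8 m (b=L-a=4):
  M_2 = R_Ax - M_A  [x≤a] with R_A=17/9, M_A=17/3 = (17/9)·(12/5) - (17/3) = -17/15 kN·m
Load 3 — point force P=15 kN at a=9 m (b=L-a=3):
  M_3 = Pb²(3a+b)x/L³ - Pab²/L²  [x≤a] = 15·3²·(3·9+3)·(12/5)/12³ - 15·9·3²/12² = -45/16 kN·m
Load 4 — point force P=16 kN at a=3 m (b=L-a=9):
  M_4 = Pb²(3a+b)x/L³ - Pab²/L²  [x≤a] = 16·9²·(3·3+9)·(12/5)/12³ - 16·3·9²/12² = 27/5 kN·m
Superposition: M = Σ M_i = -35627/6000 kN·m ≈ -5.937833 kN·m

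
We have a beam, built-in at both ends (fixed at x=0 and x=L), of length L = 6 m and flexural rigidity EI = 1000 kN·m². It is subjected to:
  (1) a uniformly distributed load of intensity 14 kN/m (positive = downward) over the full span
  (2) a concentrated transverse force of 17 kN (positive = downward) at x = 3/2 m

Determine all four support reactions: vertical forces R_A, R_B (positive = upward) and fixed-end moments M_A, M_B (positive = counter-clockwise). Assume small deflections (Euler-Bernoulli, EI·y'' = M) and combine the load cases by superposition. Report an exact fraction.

Load 1 — uniform load w=14 kN/m over full span:
  R_A = wL/2 = 14·6/2 = 42 kN
  M_A = wL²/12 = 14·6²/12 = 42 kN·m
  R_B = wL/2 = 14·6/2 = 42 kN
  M_B = -wL²/12 = -14·6²/12 = -42 kN·m
Load 2 — point force P=17 kN at a=3/2 m (b=L-a=9/2):
  R_A = Pb²(3a+b)/L³ = 17·(9/2)²·(3·(3/2)+(9/2))/6³ = 459/32 kN
  M_A = Pab²/L² = 17·(3/2)·(9/2)²/6² = 459/32 kN·m
  R_B = Pa²(a+3b)/L³ = 17·(3/2)²·((3/2)+3·(9/2))/6³ = 85/32 kN
  M_B = -Pa²b/L² = -17·(3/2)²·(9/2)/6² = -153/32 kN·m
Superposition: R_A = 1803/32 kN, M_A = 1803/32 kN·m, R_B = 1429/32 kN, M_B = -1497/32 kN·m

R_A = 1803/32 kN, M_A = 1803/32 kN·m, R_B = 1429/32 kN, M_B = -1497/32 kN·m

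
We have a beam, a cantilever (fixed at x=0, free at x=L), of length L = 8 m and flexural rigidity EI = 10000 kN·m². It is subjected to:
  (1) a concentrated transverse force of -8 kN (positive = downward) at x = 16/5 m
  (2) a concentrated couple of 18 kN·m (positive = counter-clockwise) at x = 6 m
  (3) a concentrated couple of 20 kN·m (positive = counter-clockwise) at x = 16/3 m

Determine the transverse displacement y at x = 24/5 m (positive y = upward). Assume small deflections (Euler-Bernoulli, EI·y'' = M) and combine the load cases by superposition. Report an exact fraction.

y(24/5) = 13844/234375 m

Load 1 — point force P=-8 kN at a=16/5 m (b=L-a=24/5):
  y_1 = -Pa²(3x-a)/(6EI)  [x>a] = -(-8)·(16/5)²·(3·(24/5)-(16/5))/(6·10000) = 3584/234375 m
Load 2 — applied couple M₀=18 kN·m at a=6 m (b=L-a=2):
  y_2 = M₀x²/(2EI)  [x≤a] = 18·(24/5)²/(2·10000) = 324/15625 m
Load 3 — applied couple M₀=20 kN·m at a=16/3 m (b=L-a=8/3):
  y_3 = M₀x²/(2EI)  [x≤a] = 20·(24/5)²/(2·10000) = 72/3125 m
Superposition: y = Σ y_i = 13844/234375 m ≈ 0.059068 m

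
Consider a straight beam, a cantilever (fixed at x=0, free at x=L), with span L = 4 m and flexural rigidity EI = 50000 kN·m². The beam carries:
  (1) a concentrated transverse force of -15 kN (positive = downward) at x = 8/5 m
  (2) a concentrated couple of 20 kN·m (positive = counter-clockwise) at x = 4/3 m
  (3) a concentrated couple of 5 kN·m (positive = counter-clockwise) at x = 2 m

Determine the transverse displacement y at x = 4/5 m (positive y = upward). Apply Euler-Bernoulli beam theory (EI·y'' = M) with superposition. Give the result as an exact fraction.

Load 1 — point force P=-15 kN at a=8/5 m (b=L-a=12/5):
  y_1 = -Px²(3a-x)/(6EI)  [x≤a] = -(-15)·(4/5)²·(3·(8/5)-(4/5))/(6·50000) = 2/15625 m
Load 2 — applied couple M₀=20 kN·m at a=4/3 m (b=L-a=8/3):
  y_2 = M₀x²/(2EI)  [x≤a] = 20·(4/5)²/(2·50000) = 2/15625 m
Load 3 — applied couple M₀=5 kN·m at a=2 m (b=L-a=2):
  y_3 = M₀x²/(2EI)  [x≤a] = 5·(4/5)²/(2·50000) = 1/31250 m
Superposition: y = Σ y_i = 9/31250 m ≈ 0.000288 m

y(4/5) = 9/31250 m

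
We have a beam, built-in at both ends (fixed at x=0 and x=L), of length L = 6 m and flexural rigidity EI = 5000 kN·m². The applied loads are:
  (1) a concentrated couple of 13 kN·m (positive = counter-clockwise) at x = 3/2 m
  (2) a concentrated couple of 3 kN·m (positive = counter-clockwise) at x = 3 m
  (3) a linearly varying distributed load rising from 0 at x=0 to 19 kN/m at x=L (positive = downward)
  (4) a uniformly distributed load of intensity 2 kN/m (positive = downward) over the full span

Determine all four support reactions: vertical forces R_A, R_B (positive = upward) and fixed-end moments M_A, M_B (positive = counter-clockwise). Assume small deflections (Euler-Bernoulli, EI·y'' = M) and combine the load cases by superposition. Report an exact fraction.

R_A = 2103/80 kN, M_A = 2169/80 kN·m, R_B = 3417/80 kN, M_B = -2831/80 kN·m

Load 1 — applied couple M₀=13 kN·m at a=3/2 m (b=L-a=9/2):
  R_A = 6M₀ab/L³ = 6·13·(3/2)·(9/2)/6³ = 39/16 kN
  M_A = M₀b(2a-b)/L² = 13·(9/2)·(2·(3/2)-(9/2))/6² = -39/16 kN·m
  R_B = -6M₀ab/L³ = -6·13·(3/2)·(9/2)/6³ = -39/16 kN
  M_B = M₀a(2b-a)/L² = 13·(3/2)·(2·(9/2)-(3/2))/6² = 65/16 kN·m
Load 2 — applied couple M₀=3 kN·m at a=3 m (b=L-a=3):
  R_A = 6M₀ab/L³ = 6·3·3·3/6³ = 3/4 kN
  M_A = M₀b(2a-b)/L² = 3·3·(2·3-3)/6² = 3/4 kN·m
  R_B = -6M₀ab/L³ = -6·3·3·3/6³ = -3/4 kN
  M_B = M₀a(2b-a)/L² = 3·3·(2·3-3)/6² = 3/4 kN·m
Load 3 — triangular load w₀=19 kN/m (0→w₀ over full span):
  R_A = 3w₀L/20 = 3·19·6/20 = 171/10 kN
  M_A = w₀L²/30 = 19·6²/30 = 114/5 kN·m
  R_B = 7w₀L/20 = 7·19·6/20 = 399/10 kN
  M_B = -w₀L²/20 = -19·6²/20 = -171/5 kN·m
Load 4 — uniform load w=2 kN/m over full span:
  R_A = wL/2 = 2·6/2 = 6 kN
  M_A = wL²/12 = 2·6²/12 = 6 kN·m
  R_B = wL/2 = 2·6/2 = 6 kN
  M_B = -wL²/12 = -2·6²/12 = -6 kN·m
Superposition: R_A = 2103/80 kN, M_A = 2169/80 kN·m, R_B = 3417/80 kN, M_B = -2831/80 kN·m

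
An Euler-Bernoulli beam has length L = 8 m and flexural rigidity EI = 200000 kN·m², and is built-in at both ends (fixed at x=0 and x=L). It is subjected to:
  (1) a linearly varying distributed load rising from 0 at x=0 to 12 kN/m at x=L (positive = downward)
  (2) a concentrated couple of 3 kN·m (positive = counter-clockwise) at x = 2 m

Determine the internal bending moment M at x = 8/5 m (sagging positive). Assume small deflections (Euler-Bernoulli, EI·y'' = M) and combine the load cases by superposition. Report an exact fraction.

Load 1 — triangular load w₀=12 kN/m (0→w₀ over full span):
  M_1 = 3w₀Lx/20 - w₀L²/30 - w₀x³/(6L) = 3·12·8·(8/5)/20 - 12·8²/30 - 12·(8/5)³/(6·8) = -448/125 kN·m
Load 2 — applied couple M₀=3 kN·m at a=2 m (b=L-a=6):
  M_2 = R_Ax - M_A  [x≤a] with R_A=27/64, M_A=-9/16 = (27/64)·(8/5) - (-9/16) = 99/80 kN·m
Superposition: M = Σ M_i = -4693/2000 kN·m ≈ -2.346500 kN·m

M(8/5) = -4693/2000 kN·m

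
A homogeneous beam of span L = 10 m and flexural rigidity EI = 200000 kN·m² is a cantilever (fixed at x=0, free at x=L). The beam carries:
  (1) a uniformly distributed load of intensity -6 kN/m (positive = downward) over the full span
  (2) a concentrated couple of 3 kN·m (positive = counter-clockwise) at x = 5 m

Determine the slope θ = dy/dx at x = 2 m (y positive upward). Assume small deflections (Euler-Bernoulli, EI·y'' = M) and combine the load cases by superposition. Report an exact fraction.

θ(2) = 247/100000 rad

Load 1 — uniform load w=-6 kN/m over full span:
  θ_1 = -wx(x²-3Lx+3L²)/(6EI) = -(-6)·2·(2²-3·10·2+3·10²)/(6·200000) = 61/25000 rad
Load 2 — applied couple M₀=3 kN·m at a=5 m (b=L-a=5):
  θ_2 = M₀x/EI  [x≤a] = 3·2/200000 = 3/100000 rad
Superposition: θ = Σ θ_i = 247/100000 rad ≈ 0.002470 rad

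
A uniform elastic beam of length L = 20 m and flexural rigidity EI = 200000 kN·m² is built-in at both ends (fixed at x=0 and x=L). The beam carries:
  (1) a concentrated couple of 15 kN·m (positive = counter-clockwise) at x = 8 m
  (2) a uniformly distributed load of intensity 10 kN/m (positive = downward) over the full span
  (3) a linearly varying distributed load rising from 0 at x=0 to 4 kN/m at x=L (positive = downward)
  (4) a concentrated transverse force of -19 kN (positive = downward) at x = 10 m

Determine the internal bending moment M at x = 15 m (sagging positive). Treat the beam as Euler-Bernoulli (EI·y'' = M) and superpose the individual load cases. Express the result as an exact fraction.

M(15) = 1657/30 kN·m

Load 1 — applied couple M₀=15 kN·m at a=8 m (b=L-a=12):
  M_1 = R_Ax - M_A - M₀  [x>a] with R_A=27/25, M_A=9/5 = (27/25)·15 - (9/5) - 15 = -3/5 kN·m
Load 2 — uniform load w=10 kN/m over full span:
  M_2 = wLx/2 - wL²/12 - wx²/2 = 10·20·15/2 - 10·20²/12 - 10·15²/2 = 125/3 kN·m
Load 3 — triangular load w₀=4 kN/m (0→w₀ over full span):
  M_3 = 3w₀Lx/20 - w₀L²/30 - w₀x³/(6L) = 3·4·20·15/20 - 4·20²/30 - 4·15³/(6·20) = 85/6 kN·m
Load 4 — point force P=-19 kN at a=10 m (b=L-a=10):
  M_4 = Pa²(a+3b)(L-x)/L³ - Pa²b/L²  [x>a] = (-19)·10²·(10+3·10)·(20-15)/20³ - (-19)·10²·10/20² = 0 kN·m
Superposition: M = Σ M_i = 1657/30 kN·m ≈ 55.233333 kN·m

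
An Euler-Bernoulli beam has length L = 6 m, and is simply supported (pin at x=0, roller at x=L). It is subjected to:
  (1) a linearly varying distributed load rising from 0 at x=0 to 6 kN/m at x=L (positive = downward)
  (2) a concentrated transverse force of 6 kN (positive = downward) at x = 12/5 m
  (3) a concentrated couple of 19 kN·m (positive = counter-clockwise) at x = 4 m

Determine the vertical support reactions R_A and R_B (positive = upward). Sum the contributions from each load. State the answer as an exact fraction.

R_A = 383/30 kN, R_B = 337/30 kN

Load 1 — triangular load w₀=6 kN/m (0→w₀ over full span):
  R_A = w₀L/6 = 6·6/6 = 6 kN
  R_B = w₀L/3 = 6·6/3 = 12 kN
Load 2 — point force P=6 kN at a=12/5 m (b=L-a=18/5):
  R_A = Pb/L = 6·(18/5)/6 = 18/5 kN
  R_B = Pa/L = 6·(12/5)/6 = 12/5 kN
Load 3 — applied couple M₀=19 kN·m at a=4 m (b=L-a=2):
  R_A = M₀/L = 19/6 kN
  R_B = -M₀/L = -19/6 kN
Superposition: R_A = 383/30 kN, R_B = 337/30 kN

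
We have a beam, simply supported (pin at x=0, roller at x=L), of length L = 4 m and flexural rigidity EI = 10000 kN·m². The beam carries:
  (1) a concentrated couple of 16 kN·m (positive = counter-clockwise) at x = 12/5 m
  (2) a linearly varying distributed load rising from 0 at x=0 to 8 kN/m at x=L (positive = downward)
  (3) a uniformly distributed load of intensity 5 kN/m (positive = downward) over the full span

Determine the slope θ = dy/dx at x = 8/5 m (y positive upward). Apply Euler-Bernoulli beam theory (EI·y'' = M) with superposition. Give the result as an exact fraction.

Load 1 — applied couple M₀=16 kN·m at a=12/5 m (b=L-a=8/5):
  θ_1 = (M₀x²/(2L)+C₁)/EI  [x≤a] with C₁=M₀(3b²-L²)/(6L)=-416/75 = (16·(8/5)²/(2·4)+(-416/75))/10000 = -2/46875 rad
Load 2 — triangular load w₀=8 kN/m (0→w₀ over full span):
  θ_2 = -w₀(7L⁴-30L²x²+15x⁴)/(360LEI) = -8·(7·4⁴-30·4²·(8/5)²+15·(8/5)⁴)/(360·4·10000) = -1292/3515625 rad
Load 3 — uniform load w=5 kN/m over full span:
  θ_3 = -w(L³-6Lx²+4x³)/(24EI) = -5·(4³-6·4·(8/5)²+4·(8/5)³)/(24·10000) = -37/93750 rad
Superposition: θ = Σ θ_i = -5659/7031250 rad ≈ -0.000805 rad

θ(8/5) = -5659/7031250 rad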